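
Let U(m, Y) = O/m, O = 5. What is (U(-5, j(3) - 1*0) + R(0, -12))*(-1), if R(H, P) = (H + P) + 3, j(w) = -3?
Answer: 10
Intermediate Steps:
R(H, P) = 3 + H + P
U(m, Y) = 5/m
(U(-5, j(3) - 1*0) + R(0, -12))*(-1) = (5/(-5) + (3 + 0 - 12))*(-1) = (5*(-⅕) - 9)*(-1) = (-1 - 9)*(-1) = -10*(-1) = 10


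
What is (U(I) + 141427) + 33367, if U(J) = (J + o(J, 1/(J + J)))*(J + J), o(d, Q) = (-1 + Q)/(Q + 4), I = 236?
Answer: 540383042/1889 ≈ 2.8607e+5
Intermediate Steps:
o(d, Q) = (-1 + Q)/(4 + Q)
U(J) = 2*J*(J + (-1 + 1/(2*J))/(4 + 1/(2*J))) (U(J) = (J + (-1 + 1/(J + J))/(4 + 1/(J + J)))*(J + J) = (J + (-1 + 1/(2*J))/(4 + 1/(2*J)))*(2*J) = 2*J*(J + (-1 + 1/(2*J))/(4 + 1/(2*J))))
(U(I) + 141427) + 33367 = (2*236*(1 - 1*236 + 8*236²)/(1 + 8*236) + 141427) + 33367 = (2*236*(1 - 236 + 8*55696)/(1 + 1888) + 141427) + 33367 = (2*236*(1 - 236 + 445568)/1889 + 141427) + 33367 = (2*236*(1/1889)*445333 + 141427) + 33367 = (210197176/1889 + 141427) + 33367 = 477352779/1889 + 33367 = 540383042/1889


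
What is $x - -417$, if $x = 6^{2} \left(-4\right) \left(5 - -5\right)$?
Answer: $-1023$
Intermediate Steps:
$x = -1440$ ($x = 36 \left(-4\right) \left(5 + 5\right) = \left(-144\right) 10 = -1440$)
$x - -417 = -1440 - -417 = -1440 + 417 = -1023$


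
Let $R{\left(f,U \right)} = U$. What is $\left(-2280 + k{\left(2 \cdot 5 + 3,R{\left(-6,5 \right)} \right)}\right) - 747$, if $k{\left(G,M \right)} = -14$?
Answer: $-3041$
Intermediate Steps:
$\left(-2280 + k{\left(2 \cdot 5 + 3,R{\left(-6,5 \right)} \right)}\right) - 747 = \left(-2280 - 14\right) - 747 = -2294 - 747 = -3041$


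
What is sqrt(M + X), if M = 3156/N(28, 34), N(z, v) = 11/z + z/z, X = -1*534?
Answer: sqrt(292682)/13 ≈ 41.615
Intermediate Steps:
X = -534
N(z, v) = 1 + 11/z (N(z, v) = 11/z + 1 = 1 + 11/z)
M = 29456/13 (M = 3156/(((11 + 28)/28)) = 3156/(((1/28)*39)) = 3156/(39/28) = 3156*(28/39) = 29456/13 ≈ 2265.8)
sqrt(M + X) = sqrt(29456/13 - 534) = sqrt(22514/13) = sqrt(292682)/13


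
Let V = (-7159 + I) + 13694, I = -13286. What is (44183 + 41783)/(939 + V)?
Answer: -42983/2906 ≈ -14.791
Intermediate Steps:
V = -6751 (V = (-7159 - 13286) + 13694 = -20445 + 13694 = -6751)
(44183 + 41783)/(939 + V) = (44183 + 41783)/(939 - 6751) = 85966/(-5812) = 85966*(-1/5812) = -42983/2906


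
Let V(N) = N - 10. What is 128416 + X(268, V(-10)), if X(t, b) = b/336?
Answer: 10786939/84 ≈ 1.2842e+5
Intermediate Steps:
V(N) = -10 + N
X(t, b) = b/336 (X(t, b) = b*(1/336) = b/336)
128416 + X(268, V(-10)) = 128416 + (-10 - 10)/336 = 128416 + (1/336)*(-20) = 128416 - 5/84 = 10786939/84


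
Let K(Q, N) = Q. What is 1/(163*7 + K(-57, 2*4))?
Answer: 1/1084 ≈ 0.00092251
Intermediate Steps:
1/(163*7 + K(-57, 2*4)) = 1/(163*7 - 57) = 1/(1141 - 57) = 1/1084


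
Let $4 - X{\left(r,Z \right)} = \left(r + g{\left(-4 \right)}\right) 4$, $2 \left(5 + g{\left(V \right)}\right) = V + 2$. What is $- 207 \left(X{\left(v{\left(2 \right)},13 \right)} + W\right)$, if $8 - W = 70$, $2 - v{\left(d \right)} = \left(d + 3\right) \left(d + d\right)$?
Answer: $-7866$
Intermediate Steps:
$v{\left(d \right)} = 2 - 2 d \left(3 + d\right)$ ($v{\left(d \right)} = 2 - \left(d + 3\right) \left(d + d\right) = 2 - \left(3 + d\right) 2 d = 2 - 2 d \left(3 + d\right)$)
$W = -62$ ($W = 8 - 70 = -62$)
$g{\left(V \right)} = -4 + \frac{V}{2}$ ($g{\left(V \right)} = -5 + \frac{V + 2}{2} = -5 + \frac{2 + V}{2} = -5 + \left(1 + \frac{V}{2}\right) = -4 + \frac{V}{2}$)
$X{\left(r,Z \right)} = 28 - 4 r$ ($X{\left(r,Z \right)} = 4 - \left(r + \left(-4 + \frac{1}{2} \left(-4\right)\right)\right) 4 = 4 - \left(r - 6\right) 4 = 4 - \left(-6 + r\right) 4 = 4 - \left(-24 + 4 r\right) = 28 - 4 r$)
$- 207 \left(X{\left(v{\left(2 \right)},13 \right)} + W\right) = - 207 \left(\left(28 - 4 \left(2 - 12 - 2 \cdot 2^{2}\right)\right) - 62\right) = - 207 \left(\left(28 - 4 \left(2 - 12 - 8\right)\right) - 62\right) = - 207 \left(\left(28 - -72\right) - 62\right) = - 207 \left(\left(28 + 72\right) - 62\right) = - 207 \left(100 - 62\right) = \left(-207\right) 38 = -7866$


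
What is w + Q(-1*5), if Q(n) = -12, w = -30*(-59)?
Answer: 1758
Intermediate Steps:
w = 1770
w + Q(-1*5) = 1770 - 12 = 1758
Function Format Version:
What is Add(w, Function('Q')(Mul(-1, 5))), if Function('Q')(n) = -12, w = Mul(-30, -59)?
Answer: 1758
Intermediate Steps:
w = 1770
Add(w, Function('Q')(Mul(-1, 5))) = Add(1770, -12) = 1758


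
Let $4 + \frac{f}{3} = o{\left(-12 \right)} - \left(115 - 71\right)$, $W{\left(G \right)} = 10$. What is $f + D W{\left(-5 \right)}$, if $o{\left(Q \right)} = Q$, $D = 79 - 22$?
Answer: $390$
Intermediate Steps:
$D = 57$
$f = -180$ ($f = -12 + 3 \left(-12 - \left(115 - 71\right)\right) = -12 + 3 \left(-12 - 44\right) = -12 + 3 \left(-56\right) = -12 - 168 = -180$)
$f + D W{\left(-5 \right)} = -180 + 57 \cdot 10 = -180 + 570 = 390$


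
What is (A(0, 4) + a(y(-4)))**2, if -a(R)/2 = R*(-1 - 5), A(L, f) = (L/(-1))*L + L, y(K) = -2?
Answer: 576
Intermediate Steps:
A(L, f) = L - L**2 (A(L, f) = (L*(-1))*L + L = (-L)*L + L = -L**2 + L = L - L**2)
a(R) = 12*R (a(R) = -2*R*(-1 - 5) = -2*R*(-6) = -(-12)*R = 12*R)
(A(0, 4) + a(y(-4)))**2 = (0*(1 - 1*0) + 12*(-2))**2 = (0*(1 + 0) - 24)**2 = (0*1 - 24)**2 = (0 - 24)**2 = (-24)**2 = 576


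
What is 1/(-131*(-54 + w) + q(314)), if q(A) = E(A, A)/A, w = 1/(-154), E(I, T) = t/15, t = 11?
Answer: 181335/1282918466 ≈ 0.00014135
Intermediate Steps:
E(I, T) = 11/15
w = -1/154 ≈ -0.0064935
q(A) = 11/(15*A)
1/(-131*(-54 + w) + q(314)) = 1/(-131*(-54 - 1/154) + (11/15)/314) = 1/(-131*(-8317/154) + (11/15)*(1/314)) = 1/(1089527/154 + 11/4710) = 1/(1282918466/181335) = 181335/1282918466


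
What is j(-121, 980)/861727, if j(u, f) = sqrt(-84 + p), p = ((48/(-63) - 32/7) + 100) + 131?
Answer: 5*sqrt(51)/2585181 ≈ 1.3812e-5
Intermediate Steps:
p = 677/3 (p = ((48*(-1/63) - 32*1/7) + 100) + 131 = ((-16/21 - 32/7) + 100) + 131 = (-16/3 + 100) + 131 = 284/3 + 131 = 677/3 ≈ 225.67)
j(u, f) = 5*sqrt(51)/3 (j(u, f) = sqrt(-84 + 677/3) = sqrt(425/3) = 5*sqrt(51)/3)
j(-121, 980)/861727 = (5*sqrt(51)/3)/861727 = (5*sqrt(51)/3)*(1/861727) = 5*sqrt(51)/2585181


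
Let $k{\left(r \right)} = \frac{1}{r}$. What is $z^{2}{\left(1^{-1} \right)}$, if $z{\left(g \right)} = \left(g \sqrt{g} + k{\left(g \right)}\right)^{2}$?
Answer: $16$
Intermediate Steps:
$z{\left(g \right)} = \left(\frac{1}{g} + g^{\frac{3}{2}}\right)^{2}$ ($z{\left(g \right)} = \left(g \sqrt{g} + \frac{1}{g}\right)^{2} = \left(g^{\frac{3}{2}} + \frac{1}{g}\right)^{2} = \left(\frac{1}{g} + g^{\frac{3}{2}}\right)^{2}$)
$z^{2}{\left(1^{-1} \right)} = \left(\frac{1}{1} \left(1 + \left(1^{-1}\right)^{\frac{5}{2}}\right)^{2}\right)^{2} = \left(1^{-2} \left(1 + 1^{\frac{5}{2}}\right)^{2}\right)^{2} = \left(1 \left(1 + 1\right)^{2}\right)^{2} = \left(1 \cdot 2^{2}\right)^{2} = \left(1 \cdot 4\right)^{2} = 4^{2} = 16$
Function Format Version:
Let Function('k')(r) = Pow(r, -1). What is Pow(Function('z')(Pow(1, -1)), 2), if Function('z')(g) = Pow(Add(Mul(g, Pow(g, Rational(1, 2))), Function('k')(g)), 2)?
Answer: 16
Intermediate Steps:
Function('z')(g) = Pow(Add(Pow(g, -1), Pow(g, Rational(3, 2))), 2) (Function('z')(g) = Pow(Add(Mul(g, Pow(g, Rational(1, 2))), Pow(g, -1)), 2) = Pow(Add(Pow(g, Rational(3, 2)), Pow(g, -1)), 2) = Pow(Add(Pow(g, -1), Pow(g, Rational(3, 2))), 2))
Pow(Function('z')(Pow(1, -1)), 2) = Pow(Mul(Pow(Pow(1, -1), -2), Pow(Add(1, Pow(Pow(1, -1), Rational(5, 2))), 2)), 2) = Pow(Mul(Pow(1, -2), Pow(Add(1, Pow(1, Rational(5, 2))), 2)), 2) = Pow(Mul(1, Pow(Add(1, 1), 2)), 2) = Pow(Mul(1, Pow(2, 2)), 2) = Pow(Mul(1, 4), 2) = Pow(4, 2) = 16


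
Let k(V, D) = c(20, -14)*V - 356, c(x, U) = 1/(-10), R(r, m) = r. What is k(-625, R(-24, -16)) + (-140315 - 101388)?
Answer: -483993/2 ≈ -2.4200e+5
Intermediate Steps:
c(x, U) = -1/10
k(V, D) = -356 - V/10 (k(V, D) = -V/10 - 356 = -356 - V/10)
k(-625, R(-24, -16)) + (-140315 - 101388) = (-356 - 1/10*(-625)) + (-140315 - 101388) = (-356 + 125/2) - 241703 = -587/2 - 241703 = -483993/2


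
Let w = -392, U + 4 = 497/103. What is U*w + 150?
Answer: -17870/103 ≈ -173.50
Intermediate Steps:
U = 85/103 (U = -4 + 497/103 = 85/103 ≈ 0.82524)
U*w + 150 = (85/103)*(-392) + 150 = -33320/103 + 150 = -17870/103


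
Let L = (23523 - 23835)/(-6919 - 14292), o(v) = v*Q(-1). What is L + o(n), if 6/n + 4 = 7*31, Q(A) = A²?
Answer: 64574/1505981 ≈ 0.042878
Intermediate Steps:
n = 2/71 (n = 6/(-4 + 7*31) = 6/(-4 + 217) = 6/213 = 6*(1/213) = 2/71 ≈ 0.028169)
o(v) = v (o(v) = v*(-1)² = v*1 = v)
L = 312/21211 (L = -312/(-21211) = -312*(-1/21211) = 312/21211 ≈ 0.014709)
L + o(n) = 312/21211 + 2/71 = 64574/1505981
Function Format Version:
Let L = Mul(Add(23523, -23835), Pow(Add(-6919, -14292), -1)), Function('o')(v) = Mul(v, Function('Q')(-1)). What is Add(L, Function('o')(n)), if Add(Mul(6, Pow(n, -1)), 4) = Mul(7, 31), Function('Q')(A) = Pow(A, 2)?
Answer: Rational(64574, 1505981) ≈ 0.042878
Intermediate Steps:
n = Rational(2, 71) (n = Mul(6, Pow(Add(-4, Mul(7, 31)), -1)) = Mul(6, Pow(Add(-4, 217), -1)) = Mul(6, Pow(213, -1)) = Mul(6, Rational(1, 213)) = Rational(2, 71) ≈ 0.028169)
Function('o')(v) = v (Function('o')(v) = Mul(v, Pow(-1, 2)) = Mul(v, 1) = v)
L = Rational(312, 21211) (L = Mul(-312, Pow(-21211, -1)) = Mul(-312, Rational(-1, 21211)) = Rational(312, 21211) ≈ 0.014709)
Add(L, Function('o')(n)) = Add(Rational(312, 21211), Rational(2, 71)) = Rational(64574, 1505981)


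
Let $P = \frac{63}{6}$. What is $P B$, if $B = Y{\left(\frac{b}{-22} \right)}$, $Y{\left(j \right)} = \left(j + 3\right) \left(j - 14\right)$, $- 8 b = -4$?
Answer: $- \frac{1697367}{3872} \approx -438.37$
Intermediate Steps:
$b = \frac{1}{2}$ ($b = \left(- \frac{1}{8}\right) \left(-4\right) = \frac{1}{2} \approx 0.5$)
$Y{\left(j \right)} = \left(-14 + j\right) \left(3 + j\right)$ ($Y{\left(j \right)} = \left(3 + j\right) \left(-14 + j\right) = \left(-14 + j\right) \left(3 + j\right)$)
$P = \frac{21}{2}$ ($P = 63 \cdot \frac{1}{6} = \frac{21}{2} \approx 10.5$)
$B = - \frac{80827}{1936}$ ($B = -42 + \left(\frac{1}{2 \left(-22\right)}\right)^{2} - 11 \frac{1}{2 \left(-22\right)} = -42 + \left(\frac{1}{2} \left(- \frac{1}{22}\right)\right)^{2} - 11 \cdot \frac{1}{2} \left(- \frac{1}{22}\right) = -42 + \left(- \frac{1}{44}\right)^{2} - - \frac{1}{4} = -42 + \frac{1}{1936} + \frac{1}{4} = - \frac{80827}{1936} \approx -41.75$)
$P B = \frac{21}{2} \left(- \frac{80827}{1936}\right) = - \frac{1697367}{3872}$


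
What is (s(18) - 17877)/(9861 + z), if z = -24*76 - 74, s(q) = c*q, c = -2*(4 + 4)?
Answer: -18165/7963 ≈ -2.2812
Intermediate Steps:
c = -16 (c = -2*8 = -16)
s(q) = -16*q
z = -1898 (z = -1824 - 74 = -1898)
(s(18) - 17877)/(9861 + z) = (-16*18 - 17877)/(9861 - 1898) = (-288 - 17877)/7963 = -18165*1/7963 = -18165/7963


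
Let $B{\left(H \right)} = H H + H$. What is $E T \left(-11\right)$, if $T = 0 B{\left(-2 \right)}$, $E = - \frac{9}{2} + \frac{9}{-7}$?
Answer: $0$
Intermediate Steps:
$E = - \frac{81}{14}$ ($E = \left(-9\right) \frac{1}{2} + 9 \left(- \frac{1}{7}\right) = - \frac{9}{2} - \frac{9}{7} = - \frac{81}{14} \approx -5.7857$)
$B{\left(H \right)} = H + H^{2}$ ($B{\left(H \right)} = H^{2} + H = H + H^{2}$)
$T = 0$ ($T = 0 \left(- 2 \left(1 - 2\right)\right) = 0 \left(\left(-2\right) \left(-1\right)\right) = 0 \cdot 2 = 0$)
$E T \left(-11\right) = \left(- \frac{81}{14}\right) 0 \left(-11\right) = 0 \left(-11\right) = 0$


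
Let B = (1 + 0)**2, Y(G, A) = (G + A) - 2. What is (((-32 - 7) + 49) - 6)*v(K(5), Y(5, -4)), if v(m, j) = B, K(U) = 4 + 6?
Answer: 4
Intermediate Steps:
K(U) = 10
Y(G, A) = -2 + A + G (Y(G, A) = (A + G) - 2 = -2 + A + G)
B = 1 (B = 1**2 = 1)
v(m, j) = 1
(((-32 - 7) + 49) - 6)*v(K(5), Y(5, -4)) = (((-32 - 7) + 49) - 6)*1 = ((-39 + 49) - 6)*1 = (10 - 6)*1 = 4*1 = 4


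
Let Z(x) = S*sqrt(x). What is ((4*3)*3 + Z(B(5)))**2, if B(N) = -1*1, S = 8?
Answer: 1232 + 576*I ≈ 1232.0 + 576.0*I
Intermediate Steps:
B(N) = -1
Z(x) = 8*sqrt(x)
((4*3)*3 + Z(B(5)))**2 = ((4*3)*3 + 8*sqrt(-1))**2 = (12*3 + 8*I)**2 = (36 + 8*I)**2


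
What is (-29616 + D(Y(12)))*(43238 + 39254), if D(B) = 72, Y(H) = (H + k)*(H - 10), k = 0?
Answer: -2437143648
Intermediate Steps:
Y(H) = H*(-10 + H) (Y(H) = (H + 0)*(H - 10) = H*(-10 + H))
(-29616 + D(Y(12)))*(43238 + 39254) = (-29616 + 72)*(43238 + 39254) = -29544*82492 = -2437143648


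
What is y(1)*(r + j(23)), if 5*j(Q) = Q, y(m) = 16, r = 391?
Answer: 31648/5 ≈ 6329.6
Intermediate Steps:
j(Q) = Q/5
y(1)*(r + j(23)) = 16*(391 + (⅕)*23) = 16*(391 + 23/5) = 16*(1978/5) = 31648/5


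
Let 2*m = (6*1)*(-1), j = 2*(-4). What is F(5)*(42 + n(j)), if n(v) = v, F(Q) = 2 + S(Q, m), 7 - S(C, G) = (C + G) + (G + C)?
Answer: 170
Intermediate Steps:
j = -8
m = -3 (m = ((6*1)*(-1))/2 = (6*(-1))/2 = (½)*(-6) = -3)
S(C, G) = 7 - 2*C - 2*G (S(C, G) = 7 - ((C + G) + (G + C)) = 7 - ((C + G) + (C + G)) = 7 - (2*C + 2*G) = 7 + (-2*C - 2*G) = 7 - 2*C - 2*G)
F(Q) = 15 - 2*Q (F(Q) = 2 + (7 - 2*Q - 2*(-3)) = 2 + (7 - 2*Q + 6) = 2 + (13 - 2*Q) = 15 - 2*Q)
F(5)*(42 + n(j)) = (15 - 2*5)*(42 - 8) = (15 - 10)*34 = 5*34 = 170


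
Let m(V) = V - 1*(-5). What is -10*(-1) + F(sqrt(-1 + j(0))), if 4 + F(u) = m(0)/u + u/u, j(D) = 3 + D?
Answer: 7 + 5*sqrt(2)/2 ≈ 10.536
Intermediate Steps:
m(V) = 5 + V (m(V) = V + 5 = 5 + V)
F(u) = -3 + 5/u (F(u) = -4 + ((5 + 0)/u + u/u) = -4 + (5/u + 1) = -4 + (1 + 5/u) = -3 + 5/u)
-10*(-1) + F(sqrt(-1 + j(0))) = -10*(-1) + (-3 + 5/(sqrt(-1 + (3 + 0)))) = 10 + (-3 + 5/(sqrt(-1 + 3))) = 10 + (-3 + 5/(sqrt(2))) = 10 + (-3 + 5*(sqrt(2)/2)) = 10 + (-3 + 5*sqrt(2)/2) = 7 + 5*sqrt(2)/2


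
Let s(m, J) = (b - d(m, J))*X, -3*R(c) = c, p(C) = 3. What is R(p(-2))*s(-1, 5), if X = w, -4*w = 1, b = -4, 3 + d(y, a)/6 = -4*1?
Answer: 19/2 ≈ 9.5000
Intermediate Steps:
d(y, a) = -42 (d(y, a) = -18 + 6*(-4*1) = -18 + 6*(-4) = -18 - 24 = -42)
w = -1/4 (w = -1/4*1 = -1/4 ≈ -0.25000)
X = -1/4 ≈ -0.25000
R(c) = -c/3
s(m, J) = -19/2 (s(m, J) = (-4 - 1*(-42))*(-1/4) = (-4 + 42)*(-1/4) = 38*(-1/4) = -19/2)
R(p(-2))*s(-1, 5) = -1/3*3*(-19/2) = -1*(-19/2) = 19/2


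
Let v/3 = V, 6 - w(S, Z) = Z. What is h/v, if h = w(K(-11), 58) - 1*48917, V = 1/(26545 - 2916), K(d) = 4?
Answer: -385696167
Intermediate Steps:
w(S, Z) = 6 - Z
V = 1/23629 ≈ 4.2321e-5
v = 3/23629 (v = 3*(1/23629) = 3/23629 ≈ 0.00012696)
h = -48969 (h = (6 - 1*58) - 1*48917 = (6 - 58) - 48917 = -52 - 48917 = -48969)
h/v = -48969/3/23629 = -48969*23629/3 = -385696167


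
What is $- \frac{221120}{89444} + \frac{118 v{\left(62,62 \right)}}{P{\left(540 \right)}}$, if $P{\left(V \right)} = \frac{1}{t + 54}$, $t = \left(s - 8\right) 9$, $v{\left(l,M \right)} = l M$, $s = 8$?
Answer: $\frac{547709563168}{22361} \approx 2.4494 \cdot 10^{7}$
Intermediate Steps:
$v{\left(l,M \right)} = M l$
$t = 0$ ($t = \left(8 - 8\right) 9 = 0 \cdot 9 = 0$)
$P{\left(V \right)} = \frac{1}{54}$ ($P{\left(V \right)} = \frac{1}{0 + 54} = \frac{1}{54}$)
$- \frac{221120}{89444} + \frac{118 v{\left(62,62 \right)}}{P{\left(540 \right)}} = - \frac{221120}{89444} + 118 \cdot 62 \cdot 62 \frac{1}{\frac{1}{54}} = \left(-221120\right) \frac{1}{89444} + 118 \cdot 3844 \cdot 54 = - \frac{55280}{22361} + 453592 \cdot 54 = - \frac{55280}{22361} + 24493968 = \frac{547709563168}{22361}$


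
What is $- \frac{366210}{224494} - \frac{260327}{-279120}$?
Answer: $- \frac{21887342831}{31330382640} \approx -0.6986$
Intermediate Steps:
$- \frac{366210}{224494} - \frac{260327}{-279120} = \left(-366210\right) \frac{1}{224494} - - \frac{260327}{279120} = - \frac{183105}{112247} + \frac{260327}{279120} = - \frac{21887342831}{31330382640}$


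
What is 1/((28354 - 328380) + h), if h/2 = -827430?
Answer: -1/1954886 ≈ -5.1154e-7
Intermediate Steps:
h = -1654860 (h = 2*(-827430) = -1654860)
1/((28354 - 328380) + h) = 1/((28354 - 328380) - 1654860) = 1/(-300026 - 1654860) = 1/(-1954886) = -1/1954886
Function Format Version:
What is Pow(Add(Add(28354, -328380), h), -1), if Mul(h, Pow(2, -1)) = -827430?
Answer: Rational(-1, 1954886) ≈ -5.1154e-7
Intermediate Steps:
h = -1654860 (h = Mul(2, -827430) = -1654860)
Pow(Add(Add(28354, -328380), h), -1) = Pow(Add(Add(28354, -328380), -1654860), -1) = Pow(Add(-300026, -1654860), -1) = Pow(-1954886, -1) = Rational(-1, 1954886)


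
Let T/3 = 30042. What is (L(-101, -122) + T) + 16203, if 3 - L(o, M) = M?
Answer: 106454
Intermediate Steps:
T = 90126 (T = 3*30042 = 90126)
L(o, M) = 3 - M
(L(-101, -122) + T) + 16203 = ((3 - 1*(-122)) + 90126) + 16203 = ((3 + 122) + 90126) + 16203 = (125 + 90126) + 16203 = 90251 + 16203 = 106454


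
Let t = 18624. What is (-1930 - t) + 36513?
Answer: 15959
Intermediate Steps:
(-1930 - t) + 36513 = (-1930 - 1*18624) + 36513 = (-1930 - 18624) + 36513 = -20554 + 36513 = 15959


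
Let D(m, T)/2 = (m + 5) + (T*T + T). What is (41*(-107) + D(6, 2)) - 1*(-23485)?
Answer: 19132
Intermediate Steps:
D(m, T) = 10 + 2*T + 2*m + 2*T**2 (D(m, T) = 2*((m + 5) + (T*T + T)) = 2*((5 + m) + (T**2 + T)) = 2*((5 + m) + (T + T**2)) = 2*(5 + T + m + T**2) = 10 + 2*T + 2*m + 2*T**2)
(41*(-107) + D(6, 2)) - 1*(-23485) = (41*(-107) + (10 + 2*2 + 2*6 + 2*2**2)) - 1*(-23485) = (-4387 + (10 + 4 + 12 + 2*4)) + 23485 = (-4387 + (10 + 4 + 12 + 8)) + 23485 = (-4387 + 34) + 23485 = -4353 + 23485 = 19132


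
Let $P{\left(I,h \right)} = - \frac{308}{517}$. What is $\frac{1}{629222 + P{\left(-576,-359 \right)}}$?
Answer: $\frac{47}{29573406} \approx 1.5893 \cdot 10^{-6}$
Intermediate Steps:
$P{\left(I,h \right)} = - \frac{28}{47}$ ($P{\left(I,h \right)} = \left(-308\right) \frac{1}{517} = - \frac{28}{47}$)
$\frac{1}{629222 + P{\left(-576,-359 \right)}} = \frac{1}{629222 - \frac{28}{47}} = \frac{1}{\frac{29573406}{47}} = \frac{47}{29573406}$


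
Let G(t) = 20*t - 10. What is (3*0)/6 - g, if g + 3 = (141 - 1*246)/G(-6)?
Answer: 57/26 ≈ 2.1923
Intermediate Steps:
G(t) = -10 + 20*t
g = -57/26 (g = -3 + (141 - 1*246)/(-10 + 20*(-6)) = -3 + (141 - 246)/(-10 - 120) = -3 - 105/(-130) = -3 - 105*(-1/130) = -3 + 21/26 = -57/26 ≈ -2.1923)
(3*0)/6 - g = (3*0)/6 - 1*(-57/26) = 0*(⅙) + 57/26 = 0 + 57/26 = 57/26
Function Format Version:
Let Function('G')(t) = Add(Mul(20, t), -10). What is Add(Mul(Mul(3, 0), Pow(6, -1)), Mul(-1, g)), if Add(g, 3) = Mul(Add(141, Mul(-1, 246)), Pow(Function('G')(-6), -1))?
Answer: Rational(57, 26) ≈ 2.1923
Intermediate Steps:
Function('G')(t) = Add(-10, Mul(20, t))
g = Rational(-57, 26) (g = Add(-3, Mul(Add(141, Mul(-1, 246)), Pow(Add(-10, Mul(20, -6)), -1))) = Add(-3, Mul(Add(141, -246), Pow(Add(-10, -120), -1))) = Add(-3, Mul(-105, Pow(-130, -1))) = Add(-3, Mul(-105, Rational(-1, 130))) = Add(-3, Rational(21, 26)) = Rational(-57, 26) ≈ -2.1923)
Add(Mul(Mul(3, 0), Pow(6, -1)), Mul(-1, g)) = Add(Mul(Mul(3, 0), Pow(6, -1)), Mul(-1, Rational(-57, 26))) = Add(Mul(0, Rational(1, 6)), Rational(57, 26)) = Add(0, Rational(57, 26)) = Rational(57, 26)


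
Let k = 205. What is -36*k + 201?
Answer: -7179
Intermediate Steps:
-36*k + 201 = -36*205 + 201 = -7380 + 201 = -7179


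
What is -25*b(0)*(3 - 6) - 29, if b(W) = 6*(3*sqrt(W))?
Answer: -29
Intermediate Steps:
b(W) = 18*sqrt(W)
-25*b(0)*(3 - 6) - 29 = -25*18*sqrt(0)*(3 - 6) - 29 = -25*18*0*(-3) - 29 = -0*(-3) - 29 = -25*0 - 29 = 0 - 29 = -29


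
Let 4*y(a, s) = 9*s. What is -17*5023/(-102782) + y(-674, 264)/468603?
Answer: 261931577/314797082 ≈ 0.83206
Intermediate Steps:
y(a, s) = 9*s/4 (y(a, s) = (9*s)/4 = 9*s/4)
-17*5023/(-102782) + y(-674, 264)/468603 = -17*5023/(-102782) + ((9/4)*264)/468603 = -85391*(-1/102782) + 594*(1/468603) = 5023/6046 + 66/52067 = 261931577/314797082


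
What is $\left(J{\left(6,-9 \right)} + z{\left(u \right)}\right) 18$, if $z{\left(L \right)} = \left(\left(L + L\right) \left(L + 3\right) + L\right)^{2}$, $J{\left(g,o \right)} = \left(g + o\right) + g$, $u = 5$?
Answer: $130104$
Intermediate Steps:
$J{\left(g,o \right)} = o + 2 g$
$z{\left(L \right)} = \left(L + 2 L \left(3 + L\right)\right)^{2}$ ($z{\left(L \right)} = \left(2 L \left(3 + L\right) + L\right)^{2} = \left(L + 2 L \left(3 + L\right)\right)^{2}$)
$\left(J{\left(6,-9 \right)} + z{\left(u \right)}\right) 18 = \left(\left(-9 + 2 \cdot 6\right) + 5^{2} \left(7 + 2 \cdot 5\right)^{2}\right) 18 = \left(\left(-9 + 12\right) + 25 \left(7 + 10\right)^{2}\right) 18 = \left(3 + 25 \cdot 17^{2}\right) 18 = \left(3 + 25 \cdot 289\right) 18 = \left(3 + 7225\right) 18 = 7228 \cdot 18 = 130104$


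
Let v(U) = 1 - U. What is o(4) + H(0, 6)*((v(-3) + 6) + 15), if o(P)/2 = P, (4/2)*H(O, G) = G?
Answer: 83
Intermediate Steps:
H(O, G) = G/2
o(P) = 2*P
o(4) + H(0, 6)*((v(-3) + 6) + 15) = 2*4 + ((½)*6)*(((1 - 1*(-3)) + 6) + 15) = 8 + 3*(((1 + 3) + 6) + 15) = 8 + 3*((4 + 6) + 15) = 8 + 3*(10 + 15) = 8 + 3*25 = 8 + 75 = 83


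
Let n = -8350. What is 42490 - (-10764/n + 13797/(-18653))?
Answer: 3308920136779/77876275 ≈ 42489.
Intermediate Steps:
42490 - (-10764/n + 13797/(-18653)) = 42490 - (-10764/(-8350) + 13797/(-18653)) = 42490 - (-10764*(-1/8350) + 13797*(-1/18653)) = 42490 - (5382/4175 - 13797/18653) = 42490 - 1*42787971/77876275 = 42490 - 42787971/77876275 = 3308920136779/77876275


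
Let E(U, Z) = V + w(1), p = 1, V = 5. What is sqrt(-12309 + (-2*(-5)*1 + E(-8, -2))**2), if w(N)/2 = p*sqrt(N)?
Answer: 2*I*sqrt(3005) ≈ 109.64*I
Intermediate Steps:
w(N) = 2*sqrt(N) (w(N) = 2*(1*sqrt(N)) = 2*sqrt(N))
E(U, Z) = 7 (E(U, Z) = 5 + 2*sqrt(1) = 5 + 2*1 = 5 + 2 = 7)
sqrt(-12309 + (-2*(-5)*1 + E(-8, -2))**2) = sqrt(-12309 + (-2*(-5)*1 + 7)**2) = sqrt(-12309 + (10*1 + 7)**2) = sqrt(-12309 + (10 + 7)**2) = sqrt(-12309 + 17**2) = sqrt(-12309 + 289) = sqrt(-12020) = 2*I*sqrt(3005)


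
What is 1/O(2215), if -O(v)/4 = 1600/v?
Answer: -443/1280 ≈ -0.34609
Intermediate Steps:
O(v) = -6400/v
1/O(2215) = 1/(-6400/2215) = 1/(-6400*1/2215) = 1/(-1280/443) = -443/1280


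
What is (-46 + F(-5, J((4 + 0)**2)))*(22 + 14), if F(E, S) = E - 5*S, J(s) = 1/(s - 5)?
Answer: -20376/11 ≈ -1852.4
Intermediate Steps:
J(s) = 1/(-5 + s)
(-46 + F(-5, J((4 + 0)**2)))*(22 + 14) = (-46 + (-5 - 5/(-5 + (4 + 0)**2)))*(22 + 14) = (-46 + (-5 - 5/(-5 + 4**2)))*36 = (-46 + (-5 - 5/(-5 + 16)))*36 = (-46 + (-5 - 5/11))*36 = (-46 - 60/11)*36 = -566/11*36 = -20376/11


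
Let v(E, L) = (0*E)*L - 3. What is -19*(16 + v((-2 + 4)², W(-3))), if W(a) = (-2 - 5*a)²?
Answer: -247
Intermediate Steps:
v(E, L) = -3 (v(E, L) = 0*L - 3 = 0 - 3 = -3)
-19*(16 + v((-2 + 4)², W(-3))) = -19*(16 - 3) = -19*13 = -247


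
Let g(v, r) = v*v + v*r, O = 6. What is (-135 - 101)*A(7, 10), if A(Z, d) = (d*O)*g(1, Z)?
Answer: -113280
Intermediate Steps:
g(v, r) = v² + r*v
A(Z, d) = 6*d*(1 + Z) (A(Z, d) = (d*6)*(1*(Z + 1)) = (6*d)*(1*(1 + Z)) = (6*d)*(1 + Z) = 6*d*(1 + Z))
(-135 - 101)*A(7, 10) = (-135 - 101)*(6*10*(1 + 7)) = -1416*10*8 = -236*480 = -113280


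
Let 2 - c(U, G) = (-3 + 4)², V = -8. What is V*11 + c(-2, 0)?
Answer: -87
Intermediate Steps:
c(U, G) = 1 (c(U, G) = 2 - (-3 + 4)² = 2 - 1*1² = 2 - 1*1 = 2 - 1 = 1)
V*11 + c(-2, 0) = -8*11 + 1 = -88 + 1 = -87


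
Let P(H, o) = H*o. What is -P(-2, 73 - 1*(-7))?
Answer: 160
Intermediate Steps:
-P(-2, 73 - 1*(-7)) = -(-2)*(73 - 1*(-7)) = -(-2)*(73 + 7) = -(-2)*80 = -1*(-160) = 160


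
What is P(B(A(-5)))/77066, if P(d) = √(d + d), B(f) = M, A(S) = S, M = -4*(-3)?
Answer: √6/38533 ≈ 6.3569e-5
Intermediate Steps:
M = 12
B(f) = 12
P(d) = √2*√d (P(d) = √(2*d) = √2*√d)
P(B(A(-5)))/77066 = (√2*√12)/77066 = (√2*(2*√3))*(1/77066) = (2*√6)*(1/77066) = √6/38533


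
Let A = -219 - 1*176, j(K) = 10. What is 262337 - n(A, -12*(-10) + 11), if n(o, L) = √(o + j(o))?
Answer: 262337 - I*√385 ≈ 2.6234e+5 - 19.621*I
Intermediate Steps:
A = -395 (A = -219 - 176 = -395)
n(o, L) = √(10 + o) (n(o, L) = √(o + 10) = √(10 + o))
262337 - n(A, -12*(-10) + 11) = 262337 - √(10 - 395) = 262337 - √(-385) = 262337 - I*√385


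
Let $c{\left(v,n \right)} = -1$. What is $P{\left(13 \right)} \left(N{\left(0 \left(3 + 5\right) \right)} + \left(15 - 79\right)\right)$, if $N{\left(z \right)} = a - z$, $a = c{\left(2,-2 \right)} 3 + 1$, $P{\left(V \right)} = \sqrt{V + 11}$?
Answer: $- 132 \sqrt{6} \approx -323.33$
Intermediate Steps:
$P{\left(V \right)} = \sqrt{11 + V}$
$a = -2$ ($a = \left(-1\right) 3 + 1 = -3 + 1 = -2$)
$N{\left(z \right)} = -2 - z$
$P{\left(13 \right)} \left(N{\left(0 \left(3 + 5\right) \right)} + \left(15 - 79\right)\right) = \sqrt{11 + 13} \left(\left(-2 - 0 \left(3 + 5\right)\right) + \left(15 - 79\right)\right) = \sqrt{24} \left(\left(-2 - 0 \cdot 8\right) - 64\right) = 2 \sqrt{6} \left(\left(-2 - 0\right) - 64\right) = 2 \sqrt{6} \left(\left(-2 + 0\right) - 64\right) = 2 \sqrt{6} \left(-2 - 64\right) = 2 \sqrt{6} \left(-66\right) = - 132 \sqrt{6}$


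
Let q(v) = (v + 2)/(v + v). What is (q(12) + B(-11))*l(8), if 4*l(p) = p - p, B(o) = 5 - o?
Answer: 0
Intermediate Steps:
q(v) = (2 + v)/(2*v) (q(v) = (2 + v)/((2*v)) = (2 + v)*(1/(2*v)) = (2 + v)/(2*v))
l(p) = 0 (l(p) = (p - p)/4 = (1/4)*0 = 0)
(q(12) + B(-11))*l(8) = ((1/2)*(2 + 12)/12 + (5 - 1*(-11)))*0 = ((1/2)*(1/12)*14 + (5 + 11))*0 = (7/12 + 16)*0 = (199/12)*0 = 0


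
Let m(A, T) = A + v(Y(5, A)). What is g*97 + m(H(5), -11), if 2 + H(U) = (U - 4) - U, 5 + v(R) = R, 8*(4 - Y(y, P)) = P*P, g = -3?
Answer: -605/2 ≈ -302.50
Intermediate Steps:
Y(y, P) = 4 - P²/8 (Y(y, P) = 4 - P*P/8 = 4 - P²/8)
v(R) = -5 + R
H(U) = -6 (H(U) = -2 + ((U - 4) - U) = -2 + ((-4 + U) - U) = -2 - 4 = -6)
m(A, T) = -1 + A - A²/8 (m(A, T) = A + (-5 + (4 - A²/8)) = A + (-1 - A²/8) = -1 + A - A²/8)
g*97 + m(H(5), -11) = -3*97 + (-1 - 6 - ⅛*(-6)²) = -291 + (-1 - 6 - ⅛*36) = -291 + (-1 - 6 - 9/2) = -291 - 23/2 = -605/2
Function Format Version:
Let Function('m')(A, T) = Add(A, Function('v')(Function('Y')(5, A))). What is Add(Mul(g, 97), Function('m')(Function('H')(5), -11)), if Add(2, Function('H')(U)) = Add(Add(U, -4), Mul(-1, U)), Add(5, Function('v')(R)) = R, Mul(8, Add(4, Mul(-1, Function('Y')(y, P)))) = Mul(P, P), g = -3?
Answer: Rational(-605, 2) ≈ -302.50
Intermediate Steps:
Function('Y')(y, P) = Add(4, Mul(Rational(-1, 8), Pow(P, 2))) (Function('Y')(y, P) = Add(4, Mul(Rational(-1, 8), Mul(P, P))) = Add(4, Mul(Rational(-1, 8), Pow(P, 2))))
Function('v')(R) = Add(-5, R)
Function('H')(U) = -6 (Function('H')(U) = Add(-2, Add(Add(U, -4), Mul(-1, U))) = Add(-2, Add(Add(-4, U), Mul(-1, U))) = Add(-2, -4) = -6)
Function('m')(A, T) = Add(-1, A, Mul(Rational(-1, 8), Pow(A, 2))) (Function('m')(A, T) = Add(A, Add(-5, Add(4, Mul(Rational(-1, 8), Pow(A, 2))))) = Add(A, Add(-1, Mul(Rational(-1, 8), Pow(A, 2)))) = Add(-1, A, Mul(Rational(-1, 8), Pow(A, 2))))
Add(Mul(g, 97), Function('m')(Function('H')(5), -11)) = Add(Mul(-3, 97), Add(-1, -6, Mul(Rational(-1, 8), Pow(-6, 2)))) = Add(-291, Add(-1, -6, Mul(Rational(-1, 8), 36))) = Add(-291, Add(-1, -6, Rational(-9, 2))) = Add(-291, Rational(-23, 2)) = Rational(-605, 2)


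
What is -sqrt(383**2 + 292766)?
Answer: -sqrt(439455) ≈ -662.91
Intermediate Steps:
-sqrt(383**2 + 292766) = -sqrt(146689 + 292766) = -sqrt(439455)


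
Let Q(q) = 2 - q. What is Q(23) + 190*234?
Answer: 44439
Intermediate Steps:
Q(23) + 190*234 = (2 - 1*23) + 190*234 = (2 - 23) + 44460 = -21 + 44460 = 44439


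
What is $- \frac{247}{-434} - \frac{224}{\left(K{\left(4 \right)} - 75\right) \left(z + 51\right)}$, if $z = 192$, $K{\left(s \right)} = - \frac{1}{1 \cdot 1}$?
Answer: $\frac{1164703}{2003778} \approx 0.58125$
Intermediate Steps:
$K{\left(s \right)} = -1$ ($K{\left(s \right)} = - 1^{-1} = \left(-1\right) 1 = -1$)
$- \frac{247}{-434} - \frac{224}{\left(K{\left(4 \right)} - 75\right) \left(z + 51\right)} = - \frac{247}{-434} - \frac{224}{\left(-1 - 75\right) \left(192 + 51\right)} = \left(-247\right) \left(- \frac{1}{434}\right) - \frac{224}{\left(-76\right) 243} = \frac{247}{434} - \frac{224}{-18468} = \frac{247}{434} - - \frac{56}{4617} = \frac{247}{434} + \frac{56}{4617} = \frac{1164703}{2003778}$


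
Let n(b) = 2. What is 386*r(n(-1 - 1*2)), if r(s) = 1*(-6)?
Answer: -2316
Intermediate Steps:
r(s) = -6
386*r(n(-1 - 1*2)) = 386*(-6) = -2316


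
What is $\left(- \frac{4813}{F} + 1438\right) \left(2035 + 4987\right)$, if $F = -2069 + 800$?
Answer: $\frac{12847696970}{1269} \approx 1.0124 \cdot 10^{7}$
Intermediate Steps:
$F = -1269$
$\left(- \frac{4813}{F} + 1438\right) \left(2035 + 4987\right) = \left(- \frac{4813}{-1269} + 1438\right) \left(2035 + 4987\right) = \left(\left(-4813\right) \left(- \frac{1}{1269}\right) + 1438\right) 7022 = \left(\frac{4813}{1269} + 1438\right) 7022 = \frac{1829635}{1269} \cdot 7022 = \frac{12847696970}{1269}$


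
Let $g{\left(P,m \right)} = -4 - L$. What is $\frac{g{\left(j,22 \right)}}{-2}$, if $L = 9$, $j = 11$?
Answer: $\frac{13}{2} \approx 6.5$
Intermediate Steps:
$g{\left(P,m \right)} = -13$ ($g{\left(P,m \right)} = -4 - 9 = -13$)
$\frac{g{\left(j,22 \right)}}{-2} = \frac{1}{-2} \left(-13\right) = \left(- \frac{1}{2}\right) \left(-13\right) = \frac{13}{2}$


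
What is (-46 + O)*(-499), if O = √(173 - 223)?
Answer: 22954 - 2495*I*√2 ≈ 22954.0 - 3528.5*I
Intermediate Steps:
O = 5*I*√2 (O = √(-50) = 5*I*√2 ≈ 7.0711*I)
(-46 + O)*(-499) = (-46 + 5*I*√2)*(-499) = 22954 - 2495*I*√2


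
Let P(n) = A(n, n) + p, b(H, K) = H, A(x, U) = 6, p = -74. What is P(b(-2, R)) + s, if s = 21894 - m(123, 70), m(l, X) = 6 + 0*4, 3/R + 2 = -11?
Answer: 21820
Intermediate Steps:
R = -3/13 (R = 3/(-2 - 11) = 3/(-13) = 3*(-1/13) = -3/13 ≈ -0.23077)
m(l, X) = 6 (m(l, X) = 6 + 0 = 6)
P(n) = -68 (P(n) = 6 - 74 = -68)
s = 21888 (s = 21894 - 1*6 = 21894 - 6 = 21888)
P(b(-2, R)) + s = -68 + 21888 = 21820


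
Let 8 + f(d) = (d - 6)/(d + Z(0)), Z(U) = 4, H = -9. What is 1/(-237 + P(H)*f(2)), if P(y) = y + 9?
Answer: -1/237 ≈ -0.0042194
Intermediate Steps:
P(y) = 9 + y
f(d) = -8 + (-6 + d)/(4 + d) (f(d) = -8 + (d - 6)/(d + 4) = -8 + (-6 + d)/(4 + d))
1/(-237 + P(H)*f(2)) = 1/(-237 + (9 - 9)*((-38 - 7*2)/(4 + 2))) = 1/(-237 + 0*((-38 - 14)/6)) = 1/(-237 + 0*((1/6)*(-52))) = 1/(-237 + 0*(-26/3)) = 1/(-237 + 0) = 1/(-237) = -1/237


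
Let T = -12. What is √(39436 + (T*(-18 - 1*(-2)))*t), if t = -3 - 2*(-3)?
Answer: 2*√10003 ≈ 200.03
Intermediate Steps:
t = 3 (t = -3 + 6 = 3)
√(39436 + (T*(-18 - 1*(-2)))*t) = √(39436 - 12*(-18 - 1*(-2))*3) = √(39436 - 12*(-18 + 2)*3) = √(39436 - 12*(-16)*3) = √(39436 + 192*3) = √(39436 + 576) = √40012 = 2*√10003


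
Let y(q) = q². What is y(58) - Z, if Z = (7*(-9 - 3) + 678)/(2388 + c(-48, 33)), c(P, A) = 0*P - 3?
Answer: 891394/265 ≈ 3363.8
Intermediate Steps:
c(P, A) = -3 (c(P, A) = 0 - 3 = -3)
Z = 66/265 (Z = (7*(-9 - 3) + 678)/(2388 - 3) = (7*(-12) + 678)/2385 = (-84 + 678)*(1/2385) = 594*(1/2385) = 66/265 ≈ 0.24906)
y(58) - Z = 58² - 1*66/265 = 3364 - 66/265 = 891394/265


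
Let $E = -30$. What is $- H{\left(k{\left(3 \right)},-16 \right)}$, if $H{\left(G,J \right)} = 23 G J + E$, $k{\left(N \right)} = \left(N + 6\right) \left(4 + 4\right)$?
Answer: $26526$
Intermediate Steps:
$k{\left(N \right)} = 48 + 8 N$ ($k{\left(N \right)} = \left(6 + N\right) 8 = 48 + 8 N$)
$H{\left(G,J \right)} = -30 + 23 G J$ ($H{\left(G,J \right)} = 23 G J - 30 = -30 + 23 G J$)
$- H{\left(k{\left(3 \right)},-16 \right)} = - (-30 + 23 \left(48 + 8 \cdot 3\right) \left(-16\right)) = - (-30 + 23 \left(48 + 24\right) \left(-16\right)) = - (-30 + 23 \cdot 72 \left(-16\right)) = - (-30 - 26496) = \left(-1\right) \left(-26526\right) = 26526$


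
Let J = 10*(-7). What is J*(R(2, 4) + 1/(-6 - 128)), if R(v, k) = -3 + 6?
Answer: -14035/67 ≈ -209.48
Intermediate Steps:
R(v, k) = 3
J = -70
J*(R(2, 4) + 1/(-6 - 128)) = -70*(3 + 1/(-6 - 128)) = -70*(3 + 1/(-134)) = -70*(3 - 1/134) = -70*401/134 = -14035/67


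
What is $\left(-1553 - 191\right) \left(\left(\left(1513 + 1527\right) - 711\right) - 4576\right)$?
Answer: $3918768$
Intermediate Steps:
$\left(-1553 - 191\right) \left(\left(\left(1513 + 1527\right) - 711\right) - 4576\right) = - 1744 \left(\left(3040 - 711\right) - 4576\right) = - 1744 \left(2329 - 4576\right) = \left(-1744\right) \left(-2247\right) = 3918768$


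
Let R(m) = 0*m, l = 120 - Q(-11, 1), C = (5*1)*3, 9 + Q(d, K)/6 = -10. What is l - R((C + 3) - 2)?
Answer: 234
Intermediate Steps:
Q(d, K) = -114 (Q(d, K) = -54 + 6*(-10) = -54 - 60 = -114)
C = 15 (C = 5*3 = 15)
l = 234 (l = 120 - 1*(-114) = 120 + 114 = 234)
R(m) = 0
l - R((C + 3) - 2) = 234 - 1*0 = 234 + 0 = 234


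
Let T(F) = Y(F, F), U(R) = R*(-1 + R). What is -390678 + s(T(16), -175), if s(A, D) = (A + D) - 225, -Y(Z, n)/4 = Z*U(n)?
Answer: -406438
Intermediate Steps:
Y(Z, n) = -4*Z*n*(-1 + n)
T(F) = 4*F**2*(1 - F) (T(F) = 4*F*F*(1 - F) = 4*F**2*(1 - F))
s(A, D) = -225 + A + D
-390678 + s(T(16), -175) = -390678 + (-225 + 4*16**2*(1 - 1*16) - 175) = -390678 + (-225 + 4*256*(1 - 16) - 175) = -390678 + (-225 + 4*256*(-15) - 175) = -390678 + (-225 - 15360 - 175) = -390678 - 15760 = -406438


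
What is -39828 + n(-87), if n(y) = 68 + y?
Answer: -39847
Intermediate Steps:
-39828 + n(-87) = -39828 + (68 - 87) = -39828 - 19 = -39847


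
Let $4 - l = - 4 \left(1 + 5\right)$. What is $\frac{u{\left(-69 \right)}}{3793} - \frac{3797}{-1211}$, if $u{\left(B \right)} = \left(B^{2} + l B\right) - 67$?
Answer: $\frac{17746803}{4593323} \approx 3.8636$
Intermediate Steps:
$l = 28$ ($l = 4 - - 4 \left(1 + 5\right) = 4 - \left(-4\right) 6 = 4 - -24 = 4 + 24 = 28$)
$u{\left(B \right)} = -67 + B^{2} + 28 B$ ($u{\left(B \right)} = \left(B^{2} + 28 B\right) - 67 = -67 + B^{2} + 28 B$)
$\frac{u{\left(-69 \right)}}{3793} - \frac{3797}{-1211} = \frac{-67 + \left(-69\right)^{2} + 28 \left(-69\right)}{3793} - \frac{3797}{-1211} = \left(-67 + 4761 - 1932\right) \frac{1}{3793} - - \frac{3797}{1211} = 2762 \cdot \frac{1}{3793} + \frac{3797}{1211} = \frac{2762}{3793} + \frac{3797}{1211} = \frac{17746803}{4593323}$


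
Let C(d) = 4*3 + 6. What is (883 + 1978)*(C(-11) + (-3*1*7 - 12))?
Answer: -42915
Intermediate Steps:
C(d) = 18 (C(d) = 12 + 6 = 18)
(883 + 1978)*(C(-11) + (-3*1*7 - 12)) = (883 + 1978)*(18 + (-3*1*7 - 12)) = 2861*(18 + (-3*7 - 12)) = 2861*(18 + (-21 - 12)) = 2861*(18 - 33) = 2861*(-15) = -42915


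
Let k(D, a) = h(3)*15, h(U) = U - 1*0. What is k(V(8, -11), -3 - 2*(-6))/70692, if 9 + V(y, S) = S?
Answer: 15/23564 ≈ 0.00063656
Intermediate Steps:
V(y, S) = -9 + S
h(U) = U (h(U) = U + 0 = U)
k(D, a) = 45 (k(D, a) = 3*15 = 45)
k(V(8, -11), -3 - 2*(-6))/70692 = 45/70692 = 45*(1/70692) = 15/23564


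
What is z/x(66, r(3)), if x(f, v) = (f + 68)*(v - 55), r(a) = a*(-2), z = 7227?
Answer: -7227/8174 ≈ -0.88414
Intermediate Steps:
r(a) = -2*a
x(f, v) = (-55 + v)*(68 + f) (x(f, v) = (68 + f)*(-55 + v) = (-55 + v)*(68 + f))
z/x(66, r(3)) = 7227/(-3740 - 55*66 + 68*(-2*3) + 66*(-2*3)) = 7227/(-3740 - 3630 + 68*(-6) + 66*(-6)) = 7227/(-3740 - 3630 - 408 - 396) = 7227/(-8174) = 7227*(-1/8174) = -7227/8174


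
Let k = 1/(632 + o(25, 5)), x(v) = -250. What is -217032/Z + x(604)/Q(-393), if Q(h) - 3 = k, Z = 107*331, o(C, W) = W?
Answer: -3027561217/33858652 ≈ -89.418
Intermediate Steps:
Z = 35417
k = 1/637 (k = 1/(632 + 5) = 1/637 ≈ 0.0015699)
Q(h) = 1912/637 (Q(h) = 3 + 1/637 = 1912/637)
-217032/Z + x(604)/Q(-393) = -217032/35417 - 250/1912/637 = -217032*1/35417 - 250*637/1912 = -217032/35417 - 79625/956 = -3027561217/33858652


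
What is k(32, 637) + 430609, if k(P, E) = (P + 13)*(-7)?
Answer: 430294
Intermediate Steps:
k(P, E) = -91 - 7*P (k(P, E) = (13 + P)*(-7) = -91 - 7*P)
k(32, 637) + 430609 = (-91 - 7*32) + 430609 = (-91 - 224) + 430609 = -315 + 430609 = 430294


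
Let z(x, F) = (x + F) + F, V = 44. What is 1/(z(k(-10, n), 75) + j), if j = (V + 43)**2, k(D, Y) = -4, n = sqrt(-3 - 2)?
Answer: 1/7715 ≈ 0.00012962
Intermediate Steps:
n = I*sqrt(5) (n = sqrt(-5) = I*sqrt(5) ≈ 2.2361*I)
z(x, F) = x + 2*F (z(x, F) = (F + x) + F = x + 2*F)
j = 7569 (j = (44 + 43)**2 = 87**2 = 7569)
1/(z(k(-10, n), 75) + j) = 1/((-4 + 2*75) + 7569) = 1/((-4 + 150) + 7569) = 1/(146 + 7569) = 1/7715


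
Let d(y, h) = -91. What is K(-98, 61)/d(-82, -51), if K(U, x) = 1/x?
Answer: -1/5551 ≈ -0.00018015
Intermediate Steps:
K(-98, 61)/d(-82, -51) = 1/(61*(-91)) = (1/61)*(-1/91) = -1/5551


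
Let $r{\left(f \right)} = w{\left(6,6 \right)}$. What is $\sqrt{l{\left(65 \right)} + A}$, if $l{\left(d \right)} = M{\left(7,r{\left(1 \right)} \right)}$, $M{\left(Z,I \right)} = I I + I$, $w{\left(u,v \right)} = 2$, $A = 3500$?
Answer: $\sqrt{3506} \approx 59.211$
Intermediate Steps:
$r{\left(f \right)} = 2$
$M{\left(Z,I \right)} = I + I^{2}$ ($M{\left(Z,I \right)} = I^{2} + I = I + I^{2}$)
$l{\left(d \right)} = 6$ ($l{\left(d \right)} = 2 \left(1 + 2\right) = 2 \cdot 3 = 6$)
$\sqrt{l{\left(65 \right)} + A} = \sqrt{6 + 3500} = \sqrt{3506}$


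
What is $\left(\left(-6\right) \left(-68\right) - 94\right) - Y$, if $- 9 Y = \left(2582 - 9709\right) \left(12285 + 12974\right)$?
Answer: $- \frac{180018067}{9} \approx -2.0002 \cdot 10^{7}$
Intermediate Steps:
$Y = \frac{180020893}{9}$ ($Y = - \frac{\left(2582 - 9709\right) \left(12285 + 12974\right)}{9} = - \frac{\left(-7127\right) 25259}{9} = \left(- \frac{1}{9}\right) \left(-180020893\right) = \frac{180020893}{9} \approx 2.0002 \cdot 10^{7}$)
$\left(\left(-6\right) \left(-68\right) - 94\right) - Y = \left(\left(-6\right) \left(-68\right) - 94\right) - \frac{180020893}{9} = \left(408 - 94\right) - \frac{180020893}{9} = 314 - \frac{180020893}{9} = - \frac{180018067}{9}$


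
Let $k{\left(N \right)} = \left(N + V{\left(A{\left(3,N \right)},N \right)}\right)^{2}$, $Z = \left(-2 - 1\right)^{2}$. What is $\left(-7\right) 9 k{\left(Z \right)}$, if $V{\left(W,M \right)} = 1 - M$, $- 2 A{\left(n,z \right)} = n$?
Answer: $-63$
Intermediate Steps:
$A{\left(n,z \right)} = - \frac{n}{2}$
$Z = 9$ ($Z = \left(-3\right)^{2} = 9$)
$k{\left(N \right)} = 1$ ($k{\left(N \right)} = \left(N - \left(-1 + N\right)\right)^{2} = 1^{2} = 1$)
$\left(-7\right) 9 k{\left(Z \right)} = \left(-7\right) 9 \cdot 1 = \left(-63\right) 1 = -63$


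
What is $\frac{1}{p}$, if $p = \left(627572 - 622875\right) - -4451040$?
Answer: $\frac{1}{4455737} \approx 2.2443 \cdot 10^{-7}$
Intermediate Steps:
$p = 4455737$ ($p = \left(627572 - 622875\right) + 4451040 = 4697 + 4451040 = 4455737$)
$\frac{1}{p} = \frac{1}{4455737}$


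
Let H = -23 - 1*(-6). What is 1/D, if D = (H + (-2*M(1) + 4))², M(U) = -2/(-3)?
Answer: 9/1849 ≈ 0.0048675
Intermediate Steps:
M(U) = ⅔ (M(U) = -2*(-⅓) = ⅔)
H = -17 (H = -23 + 6 = -17)
D = 1849/9 (D = (-17 + (-2*⅔ + 4))² = (-17 + (-4/3 + 4))² = (-17 + 8/3)² = (-43/3)² = 1849/9 ≈ 205.44)
1/D = 1/(1849/9) = 9/1849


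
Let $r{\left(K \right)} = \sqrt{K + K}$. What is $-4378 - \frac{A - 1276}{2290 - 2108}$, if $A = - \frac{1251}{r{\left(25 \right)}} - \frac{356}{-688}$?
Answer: $- \frac{136829529}{31304} + \frac{1251 \sqrt{2}}{1820} \approx -4370.0$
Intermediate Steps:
$r{\left(K \right)} = \sqrt{2} \sqrt{K}$ ($r{\left(K \right)} = \sqrt{2 K} = \sqrt{2} \sqrt{K}$)
$A = \frac{89}{172} - \frac{1251 \sqrt{2}}{10}$ ($A = - \frac{1251}{\sqrt{2} \sqrt{25}} - \frac{356}{-688} = - \frac{1251}{\sqrt{2} \cdot 5} - - \frac{89}{172} = - \frac{1251}{5 \sqrt{2}} + \frac{89}{172} = - 1251 \frac{\sqrt{2}}{10} + \frac{89}{172} = - \frac{1251 \sqrt{2}}{10} + \frac{89}{172} = \frac{89}{172} - \frac{1251 \sqrt{2}}{10} \approx -176.4$)
$-4378 - \frac{A - 1276}{2290 - 2108} = -4378 - \frac{\left(\frac{89}{172} - \frac{1251 \sqrt{2}}{10}\right) - 1276}{2290 - 2108} = -4378 - \frac{\left(\frac{89}{172} - \frac{1251 \sqrt{2}}{10}\right) - 1276}{182} = -4378 - \left(- \frac{219383}{172} - \frac{1251 \sqrt{2}}{10}\right) \frac{1}{182} = -4378 - \left(- \frac{219383}{31304} - \frac{1251 \sqrt{2}}{1820}\right) = -4378 + \left(\frac{219383}{31304} + \frac{1251 \sqrt{2}}{1820}\right) = - \frac{136829529}{31304} + \frac{1251 \sqrt{2}}{1820}$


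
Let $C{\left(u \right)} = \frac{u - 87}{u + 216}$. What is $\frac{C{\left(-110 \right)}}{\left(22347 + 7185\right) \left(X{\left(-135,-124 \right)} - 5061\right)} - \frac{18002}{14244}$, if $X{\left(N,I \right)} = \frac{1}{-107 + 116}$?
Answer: $- \frac{213898403968585}{169246133546592} \approx -1.2638$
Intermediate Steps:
$C{\left(u \right)} = \frac{-87 + u}{216 + u}$
$X{\left(N,I \right)} = \frac{1}{9}$
$\frac{C{\left(-110 \right)}}{\left(22347 + 7185\right) \left(X{\left(-135,-124 \right)} - 5061\right)} - \frac{18002}{14244} = \frac{\frac{1}{216 - 110} \left(-87 - 110\right)}{\left(22347 + 7185\right) \left(\frac{1}{9} - 5061\right)} - \frac{18002}{14244} = \frac{\frac{1}{106} \left(-197\right)}{29532 \left(- \frac{45548}{9}\right)} - \frac{9001}{7122} = \frac{\frac{1}{106} \left(-197\right)}{- \frac{448374512}{3}} - \frac{9001}{7122} = \left(- \frac{197}{106}\right) \left(- \frac{3}{448374512}\right) - \frac{9001}{7122} = \frac{591}{47527698272} - \frac{9001}{7122} = - \frac{213898403968585}{169246133546592}$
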